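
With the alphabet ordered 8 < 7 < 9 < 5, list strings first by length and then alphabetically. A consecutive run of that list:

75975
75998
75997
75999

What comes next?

Find the rightmost character of 75999 below 5, bump it to the next letter, and reset everything to its right to 8.

75995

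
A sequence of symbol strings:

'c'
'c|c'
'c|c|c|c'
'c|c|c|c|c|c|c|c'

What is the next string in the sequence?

s(k+1) = s(k)·|·s(k) — each term doubles the last with '|' between the halves.
Doubling c|c|c|c|c|c|c|c with '|' between the halves:

c|c|c|c|c|c|c|c|c|c|c|c|c|c|c|c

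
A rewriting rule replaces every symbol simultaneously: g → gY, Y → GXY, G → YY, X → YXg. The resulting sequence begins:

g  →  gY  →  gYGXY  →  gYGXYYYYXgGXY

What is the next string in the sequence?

gYGXYYYYXgGXYGXYGXYGXYYXggYYYYXgGXY

Replace each of the 13 characters of gYGXYYYYXgGXY in place — gY GXY YY YXg GXY GXY GXY GXY YXg gY YY YXg GXY — and concatenate.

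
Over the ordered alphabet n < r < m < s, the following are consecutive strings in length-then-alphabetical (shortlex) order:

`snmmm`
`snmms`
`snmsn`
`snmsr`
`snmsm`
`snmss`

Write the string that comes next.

snsnn

Find the rightmost character of snmss below s, bump it to the next letter, and reset everything to its right to n.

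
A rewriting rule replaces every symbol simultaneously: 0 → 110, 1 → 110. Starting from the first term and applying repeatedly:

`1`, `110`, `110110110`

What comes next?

110110110110110110110110110

Apply φ to 110110110 symbol by symbol: 1→110, 1→110, 0→110, 1→110, 1→110, 0→110, 1→110, 1→110, 0→110; joined: 110 110 110 110 110 110 110 110 110.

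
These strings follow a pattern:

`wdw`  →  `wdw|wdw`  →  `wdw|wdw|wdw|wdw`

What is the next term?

wdw|wdw|wdw|wdw|wdw|wdw|wdw|wdw

Every step duplicates the string with '|' between the halves.
So the next term is two copies of wdw|wdw|wdw|wdw with '|' between the halves.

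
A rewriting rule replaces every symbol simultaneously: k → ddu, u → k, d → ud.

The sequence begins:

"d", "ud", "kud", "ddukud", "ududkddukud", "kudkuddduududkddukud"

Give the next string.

ddukudddukudududkkudkuddduududkddukud

φ(kudkuddduududkddukud) expands symbol-by-symbol to ddu k ud ddu k ud ud ud k k ud k ud ddu ud ud k ddu k ud; joining the 20 pieces gives the next term.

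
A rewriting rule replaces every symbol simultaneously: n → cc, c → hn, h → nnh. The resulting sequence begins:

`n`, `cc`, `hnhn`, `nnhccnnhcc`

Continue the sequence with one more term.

ccccnnhhnhnccccnnhhnhn

Expanding nnhccnnhcc: n→cc, n→cc, h→nnh, c→hn, c→hn, n→cc, n→cc, h→nnh, c→hn, c→hn. Concatenated: cc cc nnh hn hn cc cc nnh hn hn.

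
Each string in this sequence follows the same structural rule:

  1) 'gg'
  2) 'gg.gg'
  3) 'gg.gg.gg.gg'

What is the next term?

Each string is two copies of the previous one joined by '.'.
One more doubling of gg.gg.gg.gg gives the answer.

gg.gg.gg.gg.gg.gg.gg.gg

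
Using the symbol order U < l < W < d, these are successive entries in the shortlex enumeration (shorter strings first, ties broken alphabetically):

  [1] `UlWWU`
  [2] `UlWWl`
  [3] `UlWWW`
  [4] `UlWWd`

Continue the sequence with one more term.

UlWdU

Treat UlWWd as a base-4 numeral over the given alphabet and add one, carrying through any trailing d's.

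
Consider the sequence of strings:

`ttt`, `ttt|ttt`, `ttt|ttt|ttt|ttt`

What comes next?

ttt|ttt|ttt|ttt|ttt|ttt|ttt|ttt

s(k+1) = s(k)·|·s(k) — each term doubles the last with '|' between the halves.
One more doubling of ttt|ttt|ttt|ttt gives the answer.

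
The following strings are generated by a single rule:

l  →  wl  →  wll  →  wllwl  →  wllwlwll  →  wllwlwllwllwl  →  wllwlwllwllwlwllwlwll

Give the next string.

This is a Fibonacci-style word recurrence s(k) = s(k−1)·s(k−2): e.g. wl·l = wll.
Continuing: wllwlwllwllwlwllwlwll · wllwlwllwllwl gives term 8.

wllwlwllwllwlwllwlwllwllwlwllwllwl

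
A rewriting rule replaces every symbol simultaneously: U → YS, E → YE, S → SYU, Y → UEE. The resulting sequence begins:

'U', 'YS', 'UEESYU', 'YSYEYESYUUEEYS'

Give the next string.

Rewriting the 14 symbols of YSYEYESYUUEEYS one by one yields UEE SYU UEE YE UEE YE SYU UEE YS YS YE YE UEE SYU; concatenated:

UEESYUUEEYEUEEYESYUUEEYSYSYEYEUEESYU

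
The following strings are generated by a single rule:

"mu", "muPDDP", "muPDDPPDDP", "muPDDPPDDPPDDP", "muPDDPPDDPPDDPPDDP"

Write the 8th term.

muPDDPPDDPPDDPPDDPPDDPPDDPPDDP

The strings grow by a fixed suffix PDDP each time.
From muPDDPPDDPPDDPPDDP, 3 further steps: muPDDPPDDPPDDPPDDP → muPDDPPDDPPDDPPDDPPDDP → muPDDPPDDPPDDPPDDPPDDPPDDP → (answer).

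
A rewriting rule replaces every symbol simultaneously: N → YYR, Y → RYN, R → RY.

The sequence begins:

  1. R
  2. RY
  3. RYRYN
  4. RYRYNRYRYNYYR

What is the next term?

RYRYNRYRYNYYRRYRYNRYRYNYYRRYNRYNRY

Replace each of the 13 characters of RYRYNRYRYNYYR in place — RY RYN RY RYN YYR RY RYN RY RYN YYR RYN RYN RY — and concatenate.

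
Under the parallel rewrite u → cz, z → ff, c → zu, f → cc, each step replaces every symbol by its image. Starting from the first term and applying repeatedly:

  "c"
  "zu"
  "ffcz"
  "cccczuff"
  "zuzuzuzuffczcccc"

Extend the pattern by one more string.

Applying the rule to each of the 16 symbols of zuzuzuzuffczcccc gives the pieces ff cz ff cz ff cz ff cz cc cc zu ff zu zu zu zu, which concatenate to the answer.

ffczffczffczffczcccczuffzuzuzuzu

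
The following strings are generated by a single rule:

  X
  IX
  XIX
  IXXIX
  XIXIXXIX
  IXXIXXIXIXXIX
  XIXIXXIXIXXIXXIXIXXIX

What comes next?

Each term (from the third on) is the two preceding terms concatenated in order: term 3 = X·IX = XIX.
Continuing: IXXIXXIXIXXIX · XIXIXXIXIXXIXXIXIXXIX gives term 8.

IXXIXXIXIXXIXXIXIXXIXIXXIXXIXIXXIX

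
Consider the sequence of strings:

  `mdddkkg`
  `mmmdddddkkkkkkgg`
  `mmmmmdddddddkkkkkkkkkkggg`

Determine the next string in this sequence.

mmmmmmmdddddddddkkkkkkkkkkkkkkgggg

Each string has the form m^{2n-1} d^{2n+1} k^{4n-2} g^{n} (n = 1, 2, …).
At n = 4 the blocks have lengths 7, 9, 14, 4.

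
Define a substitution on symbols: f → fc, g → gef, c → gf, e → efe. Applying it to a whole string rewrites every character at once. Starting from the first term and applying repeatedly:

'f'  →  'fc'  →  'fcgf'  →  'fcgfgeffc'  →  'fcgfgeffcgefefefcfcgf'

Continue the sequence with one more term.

Rewriting the 21 symbols of fcgfgeffcgefefefcfcgf one by one yields fc gf gef fc gef efe fc fc gf gef efe fc efe fc efe fc gf fc gf gef fc; concatenated:

fcgfgeffcgefefefcfcgfgefefefcefefcefefcgffcgfgeffc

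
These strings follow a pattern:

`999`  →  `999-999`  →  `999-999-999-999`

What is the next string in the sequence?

s(k+1) = s(k)·-·s(k) — each term doubles the last with '-' between the halves.
Doubling 999-999-999-999 with '-' between the halves:

999-999-999-999-999-999-999-999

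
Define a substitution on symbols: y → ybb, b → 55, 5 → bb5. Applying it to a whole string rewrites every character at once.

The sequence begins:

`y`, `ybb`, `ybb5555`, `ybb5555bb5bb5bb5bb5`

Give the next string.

Replace each of the 19 characters of ybb5555bb5bb5bb5bb5 in place — ybb 55 55 bb5 bb5 bb5 bb5 55 55 bb5 55 55 bb5 55 55 bb5 55 55 bb5 — and concatenate.

ybb5555bb5bb5bb5bb55555bb55555bb55555bb55555bb5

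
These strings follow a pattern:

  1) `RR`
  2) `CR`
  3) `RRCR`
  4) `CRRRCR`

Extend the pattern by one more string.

RRCRCRRRCR

This is a Fibonacci-style word recurrence s(k) = s(k−2)·s(k−1): e.g. RR·CR = RRCR.
Continuing: RRCR · CRRRCR gives term 5.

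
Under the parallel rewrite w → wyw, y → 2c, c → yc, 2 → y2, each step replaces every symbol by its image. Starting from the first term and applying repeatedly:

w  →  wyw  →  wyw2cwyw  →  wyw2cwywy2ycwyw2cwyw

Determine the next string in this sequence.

Applying the rule to each of the 20 symbols of wyw2cwywy2ycwyw2cwyw gives the pieces wyw 2c wyw y2 yc wyw 2c wyw 2c y2 2c yc wyw 2c wyw y2 yc wyw 2c wyw, which concatenate to the answer.

wyw2cwywy2ycwyw2cwyw2cy22cycwyw2cwywy2ycwyw2cwyw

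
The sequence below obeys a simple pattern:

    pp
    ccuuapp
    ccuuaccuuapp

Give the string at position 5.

The strings grow by a fixed prefix ccuua each time.
From ccuuaccuuapp, 2 further steps: ccuuaccuuapp → ccuuaccuuaccuuapp → (answer).

ccuuaccuuaccuuaccuuapp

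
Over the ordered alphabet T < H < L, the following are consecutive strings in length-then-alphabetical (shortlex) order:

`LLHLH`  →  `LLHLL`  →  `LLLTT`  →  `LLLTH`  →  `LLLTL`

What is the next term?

LLLHT

Treat LLLTL as a base-3 numeral over the given alphabet and add one, carrying through any trailing L's.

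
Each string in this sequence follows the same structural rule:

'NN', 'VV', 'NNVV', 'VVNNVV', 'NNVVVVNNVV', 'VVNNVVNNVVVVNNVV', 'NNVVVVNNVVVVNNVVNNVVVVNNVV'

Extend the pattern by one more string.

From term 3 onward, concatenate the second-to-last term with the last: NN·VV = NNVV, VV·NNVV = VVNNVV, …
So term 8 is VVNNVVNNVVVVNNVV·NNVVVVNNVVVVNNVVNNVVVVNNVV.

VVNNVVNNVVVVNNVVNNVVVVNNVVVVNNVVNNVVVVNNVV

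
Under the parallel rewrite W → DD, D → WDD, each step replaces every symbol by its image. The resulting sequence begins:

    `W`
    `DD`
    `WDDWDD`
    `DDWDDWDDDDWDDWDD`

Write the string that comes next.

Rewriting the 16 symbols of DDWDDWDDDDWDDWDD one by one yields WDD WDD DD WDD WDD DD WDD WDD WDD WDD DD WDD WDD DD WDD WDD; concatenated:

WDDWDDDDWDDWDDDDWDDWDDWDDWDDDDWDDWDDDDWDDWDD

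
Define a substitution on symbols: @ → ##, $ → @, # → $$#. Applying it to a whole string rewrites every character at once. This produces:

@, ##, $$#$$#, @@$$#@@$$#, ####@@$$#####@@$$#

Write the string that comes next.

Applying the rule to each of the 18 symbols of ####@@$$#####@@$$# gives the pieces $$# $$# $$# $$# ## ## @ @ $$# $$# $$# $$# $$# ## ## @ @ $$#, which concatenate to the answer.

$$#$$#$$#$$#####@@$$#$$#$$#$$#$$#####@@$$#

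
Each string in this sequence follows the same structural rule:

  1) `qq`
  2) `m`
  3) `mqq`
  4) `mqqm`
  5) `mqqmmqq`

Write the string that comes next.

This is a Fibonacci-style word recurrence s(k) = s(k−1)·s(k−2): e.g. m·qq = mqq.
The next term joins mqqmmqq and mqqm.

mqqmmqqmqqm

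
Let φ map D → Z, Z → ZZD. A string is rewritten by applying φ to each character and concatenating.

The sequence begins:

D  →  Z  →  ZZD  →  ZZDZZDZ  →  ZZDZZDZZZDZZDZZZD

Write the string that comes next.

ZZDZZDZZZDZZDZZZDZZDZZDZZZDZZDZZZDZZDZZDZ

Replace each of the 17 characters of ZZDZZDZZZDZZDZZZD in place — ZZD ZZD Z ZZD ZZD Z ZZD ZZD ZZD Z ZZD ZZD Z ZZD ZZD ZZD Z — and concatenate.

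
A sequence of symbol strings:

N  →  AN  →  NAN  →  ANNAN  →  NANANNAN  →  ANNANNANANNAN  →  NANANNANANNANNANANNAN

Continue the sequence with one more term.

From term 3 onward, concatenate the second-to-last term with the last: N·AN = NAN, AN·NAN = ANNAN, …
The next term joins ANNANNANANNAN and NANANNANANNANNANANNAN.

ANNANNANANNANNANANNANANNANNANANNAN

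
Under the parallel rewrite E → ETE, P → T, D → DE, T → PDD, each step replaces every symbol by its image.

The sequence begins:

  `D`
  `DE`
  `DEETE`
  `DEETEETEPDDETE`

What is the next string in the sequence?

Rewriting the 14 symbols of DEETEETEPDDETE one by one yields DE ETE ETE PDD ETE ETE PDD ETE T DE DE ETE PDD ETE; concatenated:

DEETEETEPDDETEETEPDDETETDEDEETEPDDETE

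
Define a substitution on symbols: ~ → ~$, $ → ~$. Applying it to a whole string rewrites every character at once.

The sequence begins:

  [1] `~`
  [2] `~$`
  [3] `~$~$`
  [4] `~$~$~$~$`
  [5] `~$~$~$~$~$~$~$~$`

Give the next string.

Applying the rule to each of the 16 symbols of ~$~$~$~$~$~$~$~$ gives the pieces ~$ ~$ ~$ ~$ ~$ ~$ ~$ ~$ ~$ ~$ ~$ ~$ ~$ ~$ ~$ ~$, which concatenate to the answer.

~$~$~$~$~$~$~$~$~$~$~$~$~$~$~$~$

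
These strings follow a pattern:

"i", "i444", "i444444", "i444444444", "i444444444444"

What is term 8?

Each term is the previous one with 444 appended.
From i444444444444, 3 further steps: i444444444444 → i444444444444444 → i444444444444444444 → (answer).

i444444444444444444444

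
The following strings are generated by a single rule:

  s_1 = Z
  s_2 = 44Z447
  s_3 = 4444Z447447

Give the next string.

s(k+1) = 44·s(k)·447, so each term gains 44 as a prefix and 447 as a suffix.
So the next term is 44·4444Z447447·447.

444444Z447447447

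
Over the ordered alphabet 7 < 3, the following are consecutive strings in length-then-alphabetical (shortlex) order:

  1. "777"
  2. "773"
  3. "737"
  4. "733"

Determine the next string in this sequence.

The successor of 733 increments the rightmost position that isn't already 3 and resets every position after it to 7.

377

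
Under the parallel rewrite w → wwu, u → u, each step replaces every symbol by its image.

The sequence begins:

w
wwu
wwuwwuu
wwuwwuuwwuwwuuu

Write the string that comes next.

Applying the rule to each of the 15 symbols of wwuwwuuwwuwwuuu gives the pieces wwu wwu u wwu wwu u u wwu wwu u wwu wwu u u u, which concatenate to the answer.

wwuwwuuwwuwwuuuwwuwwuuwwuwwuuuu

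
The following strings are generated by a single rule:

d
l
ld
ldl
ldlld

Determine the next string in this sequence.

From term 3 onward, concatenate the last term with the second-to-last: l·d = ld, ld·l = ldl, …
So term 6 is ldlld·ldl.

ldlldldl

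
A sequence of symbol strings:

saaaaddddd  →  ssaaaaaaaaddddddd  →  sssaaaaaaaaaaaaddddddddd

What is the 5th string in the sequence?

Reading off run lengths: s runs 1, 2, 3; a runs 4, 8, 12; d runs 5, 7, 9 — each is linear in n (n = 1, 2, …).
Setting n = 5 gives 5, 20, 13 characters in each block.

sssssaaaaaaaaaaaaaaaaaaaaddddddddddddd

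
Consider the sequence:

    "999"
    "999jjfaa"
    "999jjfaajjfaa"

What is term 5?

999jjfaajjfaajjfaajjfaa

The strings grow by a fixed suffix jjfaa each time.
From 999jjfaajjfaa, 2 further steps: 999jjfaajjfaa → 999jjfaajjfaajjfaa → (answer).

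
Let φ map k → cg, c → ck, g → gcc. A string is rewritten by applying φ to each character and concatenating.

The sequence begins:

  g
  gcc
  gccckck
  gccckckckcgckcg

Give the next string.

gccckckckcgckcgckcgckgccckcgckgcc

φ(gccckckckcgckcg) expands symbol-by-symbol to gcc ck ck ck cg ck cg ck cg ck gcc ck cg ck gcc; joining the 15 pieces gives the next term.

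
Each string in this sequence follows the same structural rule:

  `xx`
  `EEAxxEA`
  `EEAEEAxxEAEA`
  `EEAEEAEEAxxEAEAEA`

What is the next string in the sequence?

EEAEEAEEAEEAxxEAEAEAEA

Every step adds EEA to the front and EA to the end of the previous string.
One more step from EEAEEAEEAxxEAEAEA gives the answer.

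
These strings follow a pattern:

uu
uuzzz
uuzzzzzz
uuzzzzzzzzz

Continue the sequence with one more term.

Every step adds zzz to the end: s(k+1) = s(k)·zzz.
So the next term is uuzzzzzzzzz·zzz.

uuzzzzzzzzzzzz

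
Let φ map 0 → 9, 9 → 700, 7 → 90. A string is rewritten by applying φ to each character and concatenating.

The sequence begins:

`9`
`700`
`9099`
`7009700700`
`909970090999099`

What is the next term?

7009700700909970097007007009700700

φ(909970090999099) expands symbol-by-symbol to 700 9 700 700 90 9 9 700 9 700 700 700 9 700 700; joining the 15 pieces gives the next term.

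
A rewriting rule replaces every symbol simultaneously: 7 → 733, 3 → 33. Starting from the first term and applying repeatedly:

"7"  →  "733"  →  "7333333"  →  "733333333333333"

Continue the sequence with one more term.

Applying the rule to each of the 15 symbols of 733333333333333 gives the pieces 733 33 33 33 33 33 33 33 33 33 33 33 33 33 33, which concatenate to the answer.

7333333333333333333333333333333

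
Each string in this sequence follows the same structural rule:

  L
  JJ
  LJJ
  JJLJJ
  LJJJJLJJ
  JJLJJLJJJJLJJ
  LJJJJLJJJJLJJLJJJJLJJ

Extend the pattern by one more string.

Each term (from the third on) is the two preceding terms concatenated in order: term 3 = L·JJ = LJJ.
So term 8 is JJLJJLJJJJLJJ·LJJJJLJJJJLJJLJJJJLJJ.

JJLJJLJJJJLJJLJJJJLJJJJLJJLJJJJLJJ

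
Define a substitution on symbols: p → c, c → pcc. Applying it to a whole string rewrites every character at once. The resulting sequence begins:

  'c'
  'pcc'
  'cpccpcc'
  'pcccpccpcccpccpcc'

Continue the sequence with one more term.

Rewriting the 17 symbols of pcccpccpcccpccpcc one by one yields c pcc pcc pcc c pcc pcc c pcc pcc pcc c pcc pcc c pcc pcc; concatenated:

cpccpccpcccpccpcccpccpccpcccpccpcccpccpcc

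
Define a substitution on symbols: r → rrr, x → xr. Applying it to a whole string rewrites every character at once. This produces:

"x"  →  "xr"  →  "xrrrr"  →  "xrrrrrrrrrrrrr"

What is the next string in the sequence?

Replace each of the 14 characters of xrrrrrrrrrrrrr in place — xr rrr rrr rrr rrr rrr rrr rrr rrr rrr rrr rrr rrr rrr — and concatenate.

xrrrrrrrrrrrrrrrrrrrrrrrrrrrrrrrrrrrrrrrr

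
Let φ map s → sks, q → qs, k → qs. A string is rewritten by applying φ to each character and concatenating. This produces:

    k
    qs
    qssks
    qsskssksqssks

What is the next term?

qsskssksqsskssksqssksqsskssksqssks

Replace each of the 13 characters of qsskssksqssks in place — qs sks sks qs sks sks qs sks qs sks sks qs sks — and concatenate.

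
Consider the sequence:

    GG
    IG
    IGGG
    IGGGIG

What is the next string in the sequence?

IGGGIGIGGG

From term 3 onward, concatenate the last term with the second-to-last: IG·GG = IGGG, IGGG·IG = IGGGIG, …
So term 5 is IGGGIG·IGGG.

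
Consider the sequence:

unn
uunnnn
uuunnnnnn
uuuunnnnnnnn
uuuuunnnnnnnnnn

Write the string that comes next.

uuuuuunnnnnnnnnnnn

Each string has the form u^{n} n^{2n} (n = 1, 2, …).
For the next term, n = 6, so the run lengths are 6, 12.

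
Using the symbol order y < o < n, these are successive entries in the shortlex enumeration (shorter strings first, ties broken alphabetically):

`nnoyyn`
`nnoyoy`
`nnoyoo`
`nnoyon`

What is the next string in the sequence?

Treat nnoyon as a base-3 numeral over the given alphabet and add one, carrying through any trailing n's.

nnoyny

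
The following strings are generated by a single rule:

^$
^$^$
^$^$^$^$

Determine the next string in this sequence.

Every step duplicates the string.
So the next term is two copies of ^$^$^$^$.

^$^$^$^$^$^$^$^$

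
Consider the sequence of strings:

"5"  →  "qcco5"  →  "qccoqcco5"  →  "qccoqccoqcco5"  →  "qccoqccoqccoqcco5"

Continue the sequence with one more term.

The strings grow by a fixed prefix qcco each time.
So the next term is qcco·qccoqccoqccoqcco5.

qccoqccoqccoqccoqcco5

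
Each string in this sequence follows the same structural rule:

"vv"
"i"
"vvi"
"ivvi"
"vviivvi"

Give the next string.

Each term (from the third on) is the two preceding terms concatenated in order: term 3 = vv·i = vvi.
The next term joins ivvi and vviivvi.

ivvivviivvi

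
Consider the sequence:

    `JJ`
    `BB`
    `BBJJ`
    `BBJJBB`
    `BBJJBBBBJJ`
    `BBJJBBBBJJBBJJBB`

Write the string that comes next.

This is a Fibonacci-style word recurrence s(k) = s(k−1)·s(k−2): e.g. BB·JJ = BBJJ.
The next term joins BBJJBBBBJJBBJJBB and BBJJBBBBJJ.

BBJJBBBBJJBBJJBBBBJJBBBBJJ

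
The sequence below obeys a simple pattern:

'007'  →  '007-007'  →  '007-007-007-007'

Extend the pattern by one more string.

s(k+1) = s(k)·-·s(k) — each term doubles the last with '-' between the halves.
One more doubling of 007-007-007-007 gives the answer.

007-007-007-007-007-007-007-007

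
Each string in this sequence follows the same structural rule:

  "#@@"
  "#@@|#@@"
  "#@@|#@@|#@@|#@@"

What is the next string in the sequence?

Each string is two copies of the previous one joined by '|'.
One more doubling of #@@|#@@|#@@|#@@ gives the answer.

#@@|#@@|#@@|#@@|#@@|#@@|#@@|#@@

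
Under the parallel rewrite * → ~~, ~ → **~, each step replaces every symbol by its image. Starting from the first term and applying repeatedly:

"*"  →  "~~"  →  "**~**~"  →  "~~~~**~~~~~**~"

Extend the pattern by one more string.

**~**~**~**~~~~~**~**~**~**~**~~~~~**~

φ(~~~~**~~~~~**~) expands symbol-by-symbol to **~ **~ **~ **~ ~~ ~~ **~ **~ **~ **~ **~ ~~ ~~ **~; joining the 14 pieces gives the next term.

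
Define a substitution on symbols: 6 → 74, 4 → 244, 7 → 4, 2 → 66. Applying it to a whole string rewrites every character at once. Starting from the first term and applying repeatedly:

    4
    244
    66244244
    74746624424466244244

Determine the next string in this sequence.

424442447474662442446624424474746624424466244244

Replace each of the 20 characters of 74746624424466244244 in place — 4 244 4 244 74 74 66 244 244 66 244 244 74 74 66 244 244 66 244 244 — and concatenate.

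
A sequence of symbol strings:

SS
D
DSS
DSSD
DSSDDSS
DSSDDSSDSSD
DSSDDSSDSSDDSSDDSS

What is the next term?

DSSDDSSDSSDDSSDDSSDSSDDSSDSSD

From term 3 onward, concatenate the last term with the second-to-last: D·SS = DSS, DSS·D = DSSD, …
Continuing: DSSDDSSDSSDDSSDDSS · DSSDDSSDSSD gives term 8.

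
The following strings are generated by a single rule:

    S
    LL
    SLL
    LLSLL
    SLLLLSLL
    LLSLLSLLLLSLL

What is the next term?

SLLLLSLLLLSLLSLLLLSLL

This is a Fibonacci-style word recurrence s(k) = s(k−2)·s(k−1): e.g. S·LL = SLL.
Continuing: SLLLLSLL · LLSLLSLLLLSLL gives term 7.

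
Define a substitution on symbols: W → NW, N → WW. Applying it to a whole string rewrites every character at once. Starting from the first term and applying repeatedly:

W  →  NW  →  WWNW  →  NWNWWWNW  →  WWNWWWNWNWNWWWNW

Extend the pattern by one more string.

NWNWWWNWNWNWWWNWWWNWWWNWNWNWWWNW

Applying the rule to each of the 16 symbols of WWNWWWNWNWNWWWNW gives the pieces NW NW WW NW NW NW WW NW WW NW WW NW NW NW WW NW, which concatenate to the answer.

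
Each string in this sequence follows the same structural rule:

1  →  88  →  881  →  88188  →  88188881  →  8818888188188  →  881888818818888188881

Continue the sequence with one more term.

8818888188188881888818818888188188

This is a Fibonacci-style word recurrence s(k) = s(k−1)·s(k−2): e.g. 88·1 = 881.
Continuing: 881888818818888188881 · 8818888188188 gives term 8.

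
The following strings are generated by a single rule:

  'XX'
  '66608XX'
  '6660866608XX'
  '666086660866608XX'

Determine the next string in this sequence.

66608666086660866608XX

Every step adds 66608 at the front: s(k+1) = 66608·s(k).
One more step from 666086660866608XX gives the answer.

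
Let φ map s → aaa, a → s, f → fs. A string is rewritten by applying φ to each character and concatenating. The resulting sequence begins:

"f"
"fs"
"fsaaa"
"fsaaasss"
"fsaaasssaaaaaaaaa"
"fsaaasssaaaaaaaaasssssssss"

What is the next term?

fsaaasssaaaaaaaaasssssssssaaaaaaaaaaaaaaaaaaaaaaaaaaa

Replace each of the 26 characters of fsaaasssaaaaaaaaasssssssss in place — fs aaa s s s aaa aaa aaa s s s s s s s s s aaa aaa aaa aaa aaa aaa aaa aaa aaa — and concatenate.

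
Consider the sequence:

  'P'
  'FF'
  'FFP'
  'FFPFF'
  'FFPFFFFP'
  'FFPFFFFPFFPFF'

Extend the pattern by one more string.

Each term (from the third on) is the previous term followed by the one before it: term 3 = FF·P = FFP.
So term 7 is FFPFFFFPFFPFF·FFPFFFFP.

FFPFFFFPFFPFFFFPFFFFP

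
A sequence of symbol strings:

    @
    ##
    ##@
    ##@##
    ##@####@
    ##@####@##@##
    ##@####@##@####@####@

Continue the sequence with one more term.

##@####@##@####@####@##@####@##@##

This is a Fibonacci-style word recurrence s(k) = s(k−1)·s(k−2): e.g. ##·@ = ##@.
Continuing: ##@####@##@####@####@ · ##@####@##@## gives term 8.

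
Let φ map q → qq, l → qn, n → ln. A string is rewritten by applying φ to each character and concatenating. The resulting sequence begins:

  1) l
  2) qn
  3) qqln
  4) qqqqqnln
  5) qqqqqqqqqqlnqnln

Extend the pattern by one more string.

Rewriting the 16 symbols of qqqqqqqqqqlnqnln one by one yields qq qq qq qq qq qq qq qq qq qq qn ln qq ln qn ln; concatenated:

qqqqqqqqqqqqqqqqqqqqqnlnqqlnqnln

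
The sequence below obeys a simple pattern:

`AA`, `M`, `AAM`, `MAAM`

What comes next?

From term 3 onward, concatenate the second-to-last term with the last: AA·M = AAM, M·AAM = MAAM, …
So term 5 is AAM·MAAM.

AAMMAAM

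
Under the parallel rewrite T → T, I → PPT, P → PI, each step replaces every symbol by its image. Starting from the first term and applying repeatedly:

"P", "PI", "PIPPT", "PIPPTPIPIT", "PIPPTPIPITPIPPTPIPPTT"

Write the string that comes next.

PIPPTPIPITPIPPTPIPPTTPIPPTPIPITPIPPTPIPITT

Applying the rule to each of the 21 symbols of PIPPTPIPITPIPPTPIPPTT gives the pieces PI PPT PI PI T PI PPT PI PPT T PI PPT PI PI T PI PPT PI PI T T, which concatenate to the answer.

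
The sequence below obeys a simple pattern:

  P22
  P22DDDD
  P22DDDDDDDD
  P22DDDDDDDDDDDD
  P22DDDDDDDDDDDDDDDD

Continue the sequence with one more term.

Each term is the previous one with DDDD appended.
Applying this once more to P22DDDDDDDDDDDDDDDD:

P22DDDDDDDDDDDDDDDDDDDD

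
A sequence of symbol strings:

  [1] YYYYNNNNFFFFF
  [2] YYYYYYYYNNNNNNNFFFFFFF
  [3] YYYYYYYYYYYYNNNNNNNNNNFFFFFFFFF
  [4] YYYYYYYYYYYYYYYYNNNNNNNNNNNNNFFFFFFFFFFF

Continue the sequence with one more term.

YYYYYYYYYYYYYYYYYYYYNNNNNNNNNNNNNNNNFFFFFFFFFFFFF

Each string has the form Y^{4n} N^{3n+1} F^{2n+3} (n = 1, 2, …).
At n = 5 the blocks have lengths 20, 16, 13.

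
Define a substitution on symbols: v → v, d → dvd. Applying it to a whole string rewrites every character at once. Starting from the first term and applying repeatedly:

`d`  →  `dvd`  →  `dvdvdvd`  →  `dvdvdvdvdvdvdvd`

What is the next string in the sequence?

Rewriting the 15 symbols of dvdvdvdvdvdvdvd one by one yields dvd v dvd v dvd v dvd v dvd v dvd v dvd v dvd; concatenated:

dvdvdvdvdvdvdvdvdvdvdvdvdvdvdvd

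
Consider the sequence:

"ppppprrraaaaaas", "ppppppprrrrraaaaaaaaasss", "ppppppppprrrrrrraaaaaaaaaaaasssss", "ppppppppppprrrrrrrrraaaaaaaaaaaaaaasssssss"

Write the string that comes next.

Reading off run lengths: p runs 5, 7, 9, 11; r runs 3, 5, 7, 9; a runs 6, 9, 12, 15; s runs 1, 3, 5, 7 — each is linear in n (n = 1, 2, …).
Setting n = 5 gives 13, 11, 18, 9 characters in each block.

ppppppppppppprrrrrrrrrrraaaaaaaaaaaaaaaaaasssssssss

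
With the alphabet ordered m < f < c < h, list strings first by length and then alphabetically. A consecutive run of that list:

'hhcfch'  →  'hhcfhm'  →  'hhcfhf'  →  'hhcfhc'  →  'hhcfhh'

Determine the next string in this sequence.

Find the rightmost character of hhcfhh below h, bump it to the next letter, and reset everything to its right to m.

hhccmm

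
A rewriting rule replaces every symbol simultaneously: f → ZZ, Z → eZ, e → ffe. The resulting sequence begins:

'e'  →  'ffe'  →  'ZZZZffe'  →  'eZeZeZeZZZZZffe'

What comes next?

Rewriting the 15 symbols of eZeZeZeZZZZZffe one by one yields ffe eZ ffe eZ ffe eZ ffe eZ eZ eZ eZ eZ ZZ ZZ ffe; concatenated:

ffeeZffeeZffeeZffeeZeZeZeZeZZZZZffe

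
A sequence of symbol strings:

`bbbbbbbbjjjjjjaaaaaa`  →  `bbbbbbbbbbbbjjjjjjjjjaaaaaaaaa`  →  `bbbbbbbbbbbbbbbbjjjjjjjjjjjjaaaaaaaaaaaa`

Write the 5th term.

Reading off run lengths: b runs 8, 12, 16; j runs 6, 9, 12; a runs 6, 9, 12 — each is linear in n, where the shown terms are n = 2, 3, 4.
Setting n = 6 gives 24, 18, 18 characters in each block.

bbbbbbbbbbbbbbbbbbbbbbbbjjjjjjjjjjjjjjjjjjaaaaaaaaaaaaaaaaaa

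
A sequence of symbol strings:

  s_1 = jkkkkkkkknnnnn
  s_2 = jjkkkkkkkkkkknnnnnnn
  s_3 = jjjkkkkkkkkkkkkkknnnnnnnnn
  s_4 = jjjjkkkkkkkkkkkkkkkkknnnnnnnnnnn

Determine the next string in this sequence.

The n-th term is n-1 j's then 3n+2 k's then 2n+1 n's, where the shown terms are n = 2, 3, 4, 5.
At n = 6 the blocks have lengths 5, 20, 13.

jjjjjkkkkkkkkkkkkkkkkkkkknnnnnnnnnnnnn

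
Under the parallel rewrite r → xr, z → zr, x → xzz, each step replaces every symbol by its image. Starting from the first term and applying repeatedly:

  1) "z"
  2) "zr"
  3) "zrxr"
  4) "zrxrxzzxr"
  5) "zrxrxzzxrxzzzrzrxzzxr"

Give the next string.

Rewriting the 21 symbols of zrxrxzzxrxzzzrzrxzzxr one by one yields zr xr xzz xr xzz zr zr xzz xr xzz zr zr zr xr zr xr xzz zr zr xzz xr; concatenated:

zrxrxzzxrxzzzrzrxzzxrxzzzrzrzrxrzrxrxzzzrzrxzzxr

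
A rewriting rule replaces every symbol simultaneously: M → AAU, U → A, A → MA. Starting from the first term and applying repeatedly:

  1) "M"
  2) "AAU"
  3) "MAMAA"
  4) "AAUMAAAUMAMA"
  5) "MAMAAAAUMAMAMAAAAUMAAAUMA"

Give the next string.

Rewriting the 25 symbols of MAMAAAAUMAMAMAAAAUMAAAUMA one by one yields AAU MA AAU MA MA MA MA A AAU MA AAU MA AAU MA MA MA MA A AAU MA MA MA A AAU MA; concatenated:

AAUMAAAUMAMAMAMAAAAUMAAAUMAAAUMAMAMAMAAAAUMAMAMAAAAUMA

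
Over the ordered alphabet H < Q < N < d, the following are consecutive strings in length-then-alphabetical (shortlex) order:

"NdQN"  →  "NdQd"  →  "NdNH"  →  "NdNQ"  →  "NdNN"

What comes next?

NdNd

The successor of NdNN increments the rightmost position that isn't already d and resets every position after it to H.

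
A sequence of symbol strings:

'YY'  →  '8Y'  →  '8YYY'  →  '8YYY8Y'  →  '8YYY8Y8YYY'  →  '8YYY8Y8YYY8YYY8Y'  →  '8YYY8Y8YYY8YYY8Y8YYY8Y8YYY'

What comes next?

8YYY8Y8YYY8YYY8Y8YYY8Y8YYY8YYY8Y8YYY8YYY8Y

This is a Fibonacci-style word recurrence s(k) = s(k−1)·s(k−2): e.g. 8Y·YY = 8YYY.
So term 8 is 8YYY8Y8YYY8YYY8Y8YYY8Y8YYY·8YYY8Y8YYY8YYY8Y.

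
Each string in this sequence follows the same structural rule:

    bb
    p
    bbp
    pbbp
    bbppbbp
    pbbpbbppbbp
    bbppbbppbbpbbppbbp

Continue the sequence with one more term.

pbbpbbppbbpbbppbbppbbpbbppbbp

This is a Fibonacci-style word recurrence s(k) = s(k−2)·s(k−1): e.g. bb·p = bbp.
Continuing: pbbpbbppbbp · bbppbbppbbpbbppbbp gives term 8.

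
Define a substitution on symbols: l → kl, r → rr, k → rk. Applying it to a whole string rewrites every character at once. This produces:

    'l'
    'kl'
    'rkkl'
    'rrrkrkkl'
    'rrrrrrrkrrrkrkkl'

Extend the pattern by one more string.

φ(rrrrrrrkrrrkrkkl) expands symbol-by-symbol to rr rr rr rr rr rr rr rk rr rr rr rk rr rk rk kl; joining the 16 pieces gives the next term.

rrrrrrrrrrrrrrrkrrrrrrrkrrrkrkkl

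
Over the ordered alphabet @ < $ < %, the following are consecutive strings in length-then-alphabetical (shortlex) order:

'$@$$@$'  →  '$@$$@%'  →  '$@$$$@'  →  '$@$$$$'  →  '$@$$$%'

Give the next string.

Treat $@$$$% as a base-3 numeral over the given alphabet and add one, carrying through any trailing %'s.

$@$$%@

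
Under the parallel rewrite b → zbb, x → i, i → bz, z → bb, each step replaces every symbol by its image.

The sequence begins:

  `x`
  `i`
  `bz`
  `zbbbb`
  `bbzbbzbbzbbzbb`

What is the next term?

φ(bbzbbzbbzbbzbb) expands symbol-by-symbol to zbb zbb bb zbb zbb bb zbb zbb bb zbb zbb bb zbb zbb; joining the 14 pieces gives the next term.

zbbzbbbbzbbzbbbbzbbzbbbbzbbzbbbbzbbzbb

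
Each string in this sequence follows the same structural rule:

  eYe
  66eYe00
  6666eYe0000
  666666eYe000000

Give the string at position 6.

Each term wraps the previous one in 66 on the left and 00 on the right.
From 666666eYe000000, 2 further steps: 666666eYe000000 → 66666666eYe00000000 → (answer).

6666666666eYe0000000000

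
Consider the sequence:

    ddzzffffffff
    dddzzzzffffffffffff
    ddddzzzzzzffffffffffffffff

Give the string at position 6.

Each string has the form d^{n} z^{2n-2} f^{4n}, where the shown terms are n = 2, 3, 4.
At n = 7 the blocks have lengths 7, 12, 28.

dddddddzzzzzzzzzzzzffffffffffffffffffffffffffff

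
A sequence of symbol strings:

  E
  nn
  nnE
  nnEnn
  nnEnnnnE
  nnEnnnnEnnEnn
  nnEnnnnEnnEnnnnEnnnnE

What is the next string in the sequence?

From term 3 onward, concatenate the last term with the second-to-last: nn·E = nnE, nnE·nn = nnEnn, …
Continuing: nnEnnnnEnnEnnnnEnnnnE · nnEnnnnEnnEnn gives term 8.

nnEnnnnEnnEnnnnEnnnnEnnEnnnnEnnEnn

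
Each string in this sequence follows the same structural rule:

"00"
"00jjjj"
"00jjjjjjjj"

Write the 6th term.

00jjjjjjjjjjjjjjjjjjjj

The strings grow by a fixed suffix jjjj each time.
From 00jjjjjjjj, 3 further steps: 00jjjjjjjj → 00jjjjjjjjjjjj → 00jjjjjjjjjjjjjjjj → (answer).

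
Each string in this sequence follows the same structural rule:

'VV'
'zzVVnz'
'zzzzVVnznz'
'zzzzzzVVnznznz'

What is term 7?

zzzzzzzzzzzzVVnznznznznznz

Every step adds zz to the front and nz to the end of the previous string.
From zzzzzzVVnznznz, 3 further steps: zzzzzzVVnznznz → zzzzzzzzVVnznznznz → zzzzzzzzzzVVnznznznznz → (answer).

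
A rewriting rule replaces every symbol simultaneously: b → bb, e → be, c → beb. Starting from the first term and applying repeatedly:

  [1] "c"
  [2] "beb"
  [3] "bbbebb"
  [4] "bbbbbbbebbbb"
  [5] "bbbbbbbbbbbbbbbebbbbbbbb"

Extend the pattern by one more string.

bbbbbbbbbbbbbbbbbbbbbbbbbbbbbbbebbbbbbbbbbbbbbbb

Replace each of the 24 characters of bbbbbbbbbbbbbbbebbbbbbbb in place — bb bb bb bb bb bb bb bb bb bb bb bb bb bb bb be bb bb bb bb bb bb bb bb — and concatenate.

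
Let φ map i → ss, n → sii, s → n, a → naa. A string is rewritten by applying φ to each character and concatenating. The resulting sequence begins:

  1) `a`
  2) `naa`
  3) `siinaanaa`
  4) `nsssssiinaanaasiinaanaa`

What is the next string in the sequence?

Replace each of the 23 characters of nsssssiinaanaasiinaanaa in place — sii n n n n n ss ss sii naa naa sii naa naa n ss ss sii naa naa sii naa naa — and concatenate.

siinnnnnsssssiinaanaasiinaanaansssssiinaanaasiinaanaa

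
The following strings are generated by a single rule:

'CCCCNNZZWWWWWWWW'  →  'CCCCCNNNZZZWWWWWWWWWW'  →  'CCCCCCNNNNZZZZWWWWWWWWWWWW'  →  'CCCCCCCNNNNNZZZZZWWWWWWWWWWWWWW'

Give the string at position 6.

The n-th term is n+1 C's then n-1 N's then n-1 Z's then 2n+2 W's, where the shown terms are n = 3, 4, 5, 6.
At n = 8 the blocks have lengths 9, 7, 7, 18.

CCCCCCCCCNNNNNNNZZZZZZZWWWWWWWWWWWWWWWWWW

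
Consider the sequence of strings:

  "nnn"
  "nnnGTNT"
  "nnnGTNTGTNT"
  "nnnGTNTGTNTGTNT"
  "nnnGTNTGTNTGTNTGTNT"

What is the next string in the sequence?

Every step adds GTNT to the end: s(k+1) = s(k)·GTNT.
Applying this once more to nnnGTNTGTNTGTNTGTNT:

nnnGTNTGTNTGTNTGTNTGTNT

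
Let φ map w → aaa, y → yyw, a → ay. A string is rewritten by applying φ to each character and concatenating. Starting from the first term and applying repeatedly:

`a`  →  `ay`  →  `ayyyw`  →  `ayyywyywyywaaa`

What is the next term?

ayyywyywyywaaayywyywaaayywyywaaaayayay

Replace each of the 14 characters of ayyywyywyywaaa in place — ay yyw yyw yyw aaa yyw yyw aaa yyw yyw aaa ay ay ay — and concatenate.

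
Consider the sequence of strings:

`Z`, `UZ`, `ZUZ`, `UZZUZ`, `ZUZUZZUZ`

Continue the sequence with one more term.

UZZUZZUZUZZUZ

From term 3 onward, concatenate the second-to-last term with the last: Z·UZ = ZUZ, UZ·ZUZ = UZZUZ, …
Continuing: UZZUZ · ZUZUZZUZ gives term 6.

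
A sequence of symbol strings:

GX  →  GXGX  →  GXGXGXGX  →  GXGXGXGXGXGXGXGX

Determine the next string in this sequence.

Each string is two copies of the previous one concatenated.
Doubling GXGXGXGXGXGXGXGX:

GXGXGXGXGXGXGXGXGXGXGXGXGXGXGXGX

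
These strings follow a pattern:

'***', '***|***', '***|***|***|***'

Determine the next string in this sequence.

***|***|***|***|***|***|***|***

Every step duplicates the string with '|' between the halves.
So the next term is two copies of ***|***|***|*** with '|' between the halves.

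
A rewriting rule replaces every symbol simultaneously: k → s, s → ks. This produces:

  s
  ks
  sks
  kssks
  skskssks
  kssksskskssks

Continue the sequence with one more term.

Rewriting the 13 symbols of kssksskskssks one by one yields s ks ks s ks ks s ks s ks ks s ks; concatenated:

sksksskskssksskskssks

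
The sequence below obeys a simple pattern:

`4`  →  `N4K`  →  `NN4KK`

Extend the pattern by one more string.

NNN4KKK

Each term wraps the previous one in N on the left and K on the right.
So the next term is N·NN4KK·K.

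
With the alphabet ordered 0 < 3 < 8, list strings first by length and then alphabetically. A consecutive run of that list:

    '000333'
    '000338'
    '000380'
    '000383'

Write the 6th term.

Continuing the enumeration 2 steps past 000383: 000383 → 000388 → (answer).

000800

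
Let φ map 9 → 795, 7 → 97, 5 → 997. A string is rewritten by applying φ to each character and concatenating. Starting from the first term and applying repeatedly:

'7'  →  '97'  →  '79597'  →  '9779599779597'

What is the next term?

7959797795997795795979779599779597

Replace each of the 13 characters of 9779599779597 in place — 795 97 97 795 997 795 795 97 97 795 997 795 97 — and concatenate.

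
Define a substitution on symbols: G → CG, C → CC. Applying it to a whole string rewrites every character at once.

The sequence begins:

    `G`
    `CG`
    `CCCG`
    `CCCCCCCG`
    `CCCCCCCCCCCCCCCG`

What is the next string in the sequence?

Rewriting the 16 symbols of CCCCCCCCCCCCCCCG one by one yields CC CC CC CC CC CC CC CC CC CC CC CC CC CC CC CG; concatenated:

CCCCCCCCCCCCCCCCCCCCCCCCCCCCCCCG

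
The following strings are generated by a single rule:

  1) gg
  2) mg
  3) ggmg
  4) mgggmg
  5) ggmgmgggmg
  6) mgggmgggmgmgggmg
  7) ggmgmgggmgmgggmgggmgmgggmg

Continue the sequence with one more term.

From term 3 onward, concatenate the second-to-last term with the last: gg·mg = ggmg, mg·ggmg = mgggmg, …
The next term joins mgggmgggmgmgggmg and ggmgmgggmgmgggmgggmgmgggmg.

mgggmgggmgmgggmgggmgmgggmgmgggmgggmgmgggmg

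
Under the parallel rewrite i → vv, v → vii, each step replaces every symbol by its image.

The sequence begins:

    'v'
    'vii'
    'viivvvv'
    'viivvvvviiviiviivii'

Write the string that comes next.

φ(viivvvvviiviiviivii) expands symbol-by-symbol to vii vv vv vii vii vii vii vii vv vv vii vv vv vii vv vv vii vv vv; joining the 19 pieces gives the next term.

viivvvvviiviiviiviiviivvvvviivvvvviivvvvviivvvv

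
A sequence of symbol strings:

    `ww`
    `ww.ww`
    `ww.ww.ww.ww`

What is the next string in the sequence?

s(k+1) = s(k)·.·s(k) — each term doubles the last with '.' between the halves.
Doubling ww.ww.ww.ww with '.' between the halves:

ww.ww.ww.ww.ww.ww.ww.ww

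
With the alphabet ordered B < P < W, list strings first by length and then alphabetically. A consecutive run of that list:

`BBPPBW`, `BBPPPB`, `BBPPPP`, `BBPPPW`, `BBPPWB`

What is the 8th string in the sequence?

BBPWBB

Continuing the enumeration 3 steps past BBPPWB: BBPPWB → BBPPWP → BBPPWW → (answer).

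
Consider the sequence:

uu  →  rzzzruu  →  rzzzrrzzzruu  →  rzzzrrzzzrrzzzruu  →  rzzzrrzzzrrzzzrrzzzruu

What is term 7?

rzzzrrzzzrrzzzrrzzzrrzzzrrzzzruu

The strings grow by a fixed prefix rzzzr each time.
From rzzzrrzzzrrzzzrrzzzruu, 2 further steps: rzzzrrzzzrrzzzrrzzzruu → rzzzrrzzzrrzzzrrzzzrrzzzruu → (answer).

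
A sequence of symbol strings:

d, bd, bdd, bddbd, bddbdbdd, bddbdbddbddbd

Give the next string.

This is a Fibonacci-style word recurrence s(k) = s(k−1)·s(k−2): e.g. bd·d = bdd.
So term 7 is bddbdbddbddbd·bddbdbdd.

bddbdbddbddbdbddbdbdd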